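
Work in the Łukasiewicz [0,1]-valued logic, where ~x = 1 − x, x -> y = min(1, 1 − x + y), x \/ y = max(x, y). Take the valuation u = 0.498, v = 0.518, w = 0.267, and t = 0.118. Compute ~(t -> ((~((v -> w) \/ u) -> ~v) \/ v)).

0.000

v -> w = min(1, 1 − 0.518 + 0.267) = min(1, 0.749) = 0.749
(v -> w) \/ u = max(0.749, 0.498) = 0.749
~((v -> w) \/ u) = 1 − 0.749 = 0.251
~v = 1 − 0.518 = 0.482
~((v -> w) \/ u) -> ~v = min(1, 1 − 0.251 + 0.482) = min(1, 1.231) = 1.000
(~((v -> w) \/ u) -> ~v) \/ v = max(1.000, 0.518) = 1.000
t -> ((~((v -> w) \/ u) -> ~v) \/ v) = min(1, 1 − 0.118 + 1.000) = min(1, 1.882) = 1.000
~(t -> ((~((v -> w) \/ u) -> ~v) \/ v)) = 1 − 1.000 = 0.000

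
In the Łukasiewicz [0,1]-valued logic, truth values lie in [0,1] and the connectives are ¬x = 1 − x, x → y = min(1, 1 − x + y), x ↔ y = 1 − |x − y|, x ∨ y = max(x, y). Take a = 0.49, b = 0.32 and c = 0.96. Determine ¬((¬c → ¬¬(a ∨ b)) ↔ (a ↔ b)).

¬c = 1 − 0.96 = 0.04
a ∨ b = max(0.49, 0.32) = 0.49
¬(a ∨ b) = 1 − 0.49 = 0.51
¬¬(a ∨ b) = 1 − 0.51 = 0.49
¬c → ¬¬(a ∨ b) = min(1, 1 − 0.04 + 0.49) = min(1, 1.45) = 1.00
a ↔ b = 1 − |0.49 − 0.32| = 1 − 0.17 = 0.83
(¬c → ¬¬(a ∨ b)) ↔ (a ↔ b) = 1 − |1.00 − 0.83| = 1 − 0.17 = 0.83
¬((¬c → ¬¬(a ∨ b)) ↔ (a ↔ b)) = 1 − 0.83 = 0.17

0.17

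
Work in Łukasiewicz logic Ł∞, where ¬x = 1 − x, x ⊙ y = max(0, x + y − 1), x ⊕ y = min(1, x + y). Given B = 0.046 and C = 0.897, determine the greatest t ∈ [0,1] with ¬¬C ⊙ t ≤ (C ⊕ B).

¬C = 1 − 0.897 = 0.103
¬¬C = 1 − 0.103 = 0.897
So the left factor is ¬¬C = 0.897.
C ⊕ B = min(1, 0.897 + 0.046) = min(1, 0.943) = 0.943
So the right-hand bound is C ⊕ B = 0.943.
The residuum of the Łukasiewicz t-norm gives the supremum: min(1, 1 − 0.897 + 0.943).
1 − 0.897 + 0.943 = 1.046, so t = min(1, 1.046) = 1.000.
Check: 0.897 ⊙ 1.000 = max(0, 0.897) = 0.897 ≤ 0.943.

1.000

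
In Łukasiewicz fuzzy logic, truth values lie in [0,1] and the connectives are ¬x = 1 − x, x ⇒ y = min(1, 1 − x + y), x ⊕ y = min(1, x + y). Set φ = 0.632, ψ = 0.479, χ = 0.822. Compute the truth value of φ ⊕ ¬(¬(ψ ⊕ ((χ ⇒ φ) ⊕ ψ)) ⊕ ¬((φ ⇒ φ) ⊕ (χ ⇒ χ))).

χ ⇒ φ = min(1, 1 − 0.822 + 0.632) = min(1, 0.810) = 0.810
(χ ⇒ φ) ⊕ ψ = min(1, 0.810 + 0.479) = min(1, 1.289) = 1.000
ψ ⊕ ((χ ⇒ φ) ⊕ ψ) = min(1, 0.479 + 1.000) = min(1, 1.479) = 1.000
¬(ψ ⊕ ((χ ⇒ φ) ⊕ ψ)) = 1 − 1.000 = 0.000
φ ⇒ φ = min(1, 1 − 0.632 + 0.632) = min(1, 1.000) = 1.000
χ ⇒ χ = min(1, 1 − 0.822 + 0.822) = min(1, 1.000) = 1.000
(φ ⇒ φ) ⊕ (χ ⇒ χ) = min(1, 1.000 + 1.000) = min(1, 2.000) = 1.000
¬((φ ⇒ φ) ⊕ (χ ⇒ χ)) = 1 − 1.000 = 0.000
¬(ψ ⊕ ((χ ⇒ φ) ⊕ ψ)) ⊕ ¬((φ ⇒ φ) ⊕ (χ ⇒ χ)) = min(1, 0.000 + 0.000) = min(1, 0.000) = 0.000
¬(¬(ψ ⊕ ((χ ⇒ φ) ⊕ ψ)) ⊕ ¬((φ ⇒ φ) ⊕ (χ ⇒ χ))) = 1 − 0.000 = 1.000
φ ⊕ ¬(¬(ψ ⊕ ((χ ⇒ φ) ⊕ ψ)) ⊕ ¬((φ ⇒ φ) ⊕ (χ ⇒ χ))) = min(1, 0.632 + 1.000) = min(1, 1.632) = 1.000

1.000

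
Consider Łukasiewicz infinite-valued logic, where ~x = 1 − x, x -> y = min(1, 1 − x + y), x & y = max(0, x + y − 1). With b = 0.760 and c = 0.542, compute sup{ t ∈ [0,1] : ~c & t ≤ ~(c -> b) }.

0.542

~c = 1 − 0.542 = 0.458
So the left factor is ~c = 0.458.
c -> b = min(1, 1 − 0.542 + 0.760) = min(1, 1.218) = 1.000
~(c -> b) = 1 − 1.000 = 0.000
So the right-hand bound is ~(c -> b) = 0.000.
The residuum of the Łukasiewicz t-norm gives the supremum: min(1, 1 − 0.458 + 0.000).
1 − 0.458 + 0.000 = 0.542, so t = min(1, 0.542) = 0.542.
Check: 0.458 & 0.542 = max(0, 0.000) = 0.000 ≤ 0.000.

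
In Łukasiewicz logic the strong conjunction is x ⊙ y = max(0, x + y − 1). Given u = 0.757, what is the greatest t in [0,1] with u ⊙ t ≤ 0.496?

The residuum of the Łukasiewicz t-norm gives the supremum: min(1, 1 − 0.757 + 0.496).
1 − 0.757 + 0.496 = 0.739, so t = min(1, 0.739) = 0.739.
Check: 0.757 ⊙ 0.739 = max(0, 0.496) = 0.496 ≤ 0.496.

0.739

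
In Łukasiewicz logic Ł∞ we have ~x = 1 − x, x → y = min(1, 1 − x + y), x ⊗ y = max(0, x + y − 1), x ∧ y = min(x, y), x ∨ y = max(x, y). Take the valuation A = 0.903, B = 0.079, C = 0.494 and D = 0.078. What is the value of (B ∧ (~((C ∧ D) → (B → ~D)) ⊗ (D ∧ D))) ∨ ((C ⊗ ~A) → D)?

C ∧ D = min(0.494, 0.078) = 0.078
~D = 1 − 0.078 = 0.922
B → ~D = min(1, 1 − 0.079 + 0.922) = min(1, 1.843) = 1.000
(C ∧ D) → (B → ~D) = min(1, 1 − 0.078 + 1.000) = min(1, 1.922) = 1.000
~((C ∧ D) → (B → ~D)) = 1 − 1.000 = 0.000
D ∧ D = min(0.078, 0.078) = 0.078
~((C ∧ D) → (B → ~D)) ⊗ (D ∧ D) = max(0, 0.000 + 0.078 − 1) = max(0, -0.922) = 0.000
B ∧ (~((C ∧ D) → (B → ~D)) ⊗ (D ∧ D)) = min(0.079, 0.000) = 0.000
~A = 1 − 0.903 = 0.097
C ⊗ ~A = max(0, 0.494 + 0.097 − 1) = max(0, -0.409) = 0.000
(C ⊗ ~A) → D = min(1, 1 − 0.000 + 0.078) = min(1, 1.078) = 1.000
(B ∧ (~((C ∧ D) → (B → ~D)) ⊗ (D ∧ D))) ∨ ((C ⊗ ~A) → D) = max(0.000, 1.000) = 1.000

1.000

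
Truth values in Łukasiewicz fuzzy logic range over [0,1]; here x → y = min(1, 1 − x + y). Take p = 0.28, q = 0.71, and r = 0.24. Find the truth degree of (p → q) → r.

0.24

p → q = min(1, 1 − 0.28 + 0.71) = min(1, 1.43) = 1.00
(p → q) → r = min(1, 1 − 1.00 + 0.24) = min(1, 0.24) = 0.24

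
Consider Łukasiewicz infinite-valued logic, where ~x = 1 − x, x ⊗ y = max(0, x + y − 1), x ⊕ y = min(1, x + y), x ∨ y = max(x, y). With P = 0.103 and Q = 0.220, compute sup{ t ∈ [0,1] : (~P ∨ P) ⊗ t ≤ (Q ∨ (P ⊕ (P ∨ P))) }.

0.323

~P = 1 − 0.103 = 0.897
~P ∨ P = max(0.897, 0.103) = 0.897
So the left factor is ~P ∨ P = 0.897.
P ∨ P = max(0.103, 0.103) = 0.103
P ⊕ (P ∨ P) = min(1, 0.103 + 0.103) = min(1, 0.206) = 0.206
Q ∨ (P ⊕ (P ∨ P)) = max(0.220, 0.206) = 0.220
So the right-hand bound is Q ∨ (P ⊕ (P ∨ P)) = 0.220.
The residuum of the Łukasiewicz t-norm gives the supremum: min(1, 1 − 0.897 + 0.220).
1 − 0.897 + 0.220 = 0.323, so t = min(1, 0.323) = 0.323.
Check: 0.897 ⊗ 0.323 = max(0, 0.220) = 0.220 ≤ 0.220.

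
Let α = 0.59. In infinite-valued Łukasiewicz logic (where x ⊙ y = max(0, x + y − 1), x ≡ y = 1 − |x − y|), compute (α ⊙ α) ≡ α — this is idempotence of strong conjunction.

0.59

α ⊙ α = max(0, 0.59 + 0.59 − 1) = max(0, 0.18) = 0.18
(α ⊙ α) ≡ α = 1 − |0.18 − 0.59| = 1 − 0.41 = 0.59
(The value 0.59 < 1 shows this instance is not satisfied; fails in Ł∞ since a ⊗ a = max(0, 2a−1) ≠ a in general.)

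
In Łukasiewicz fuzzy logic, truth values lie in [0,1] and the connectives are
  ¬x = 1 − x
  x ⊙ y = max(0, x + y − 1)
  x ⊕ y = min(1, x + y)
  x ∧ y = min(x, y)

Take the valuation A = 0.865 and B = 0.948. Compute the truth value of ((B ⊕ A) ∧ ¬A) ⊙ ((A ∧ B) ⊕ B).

0.135

B ⊕ A = min(1, 0.948 + 0.865) = min(1, 1.813) = 1.000
¬A = 1 − 0.865 = 0.135
(B ⊕ A) ∧ ¬A = min(1.000, 0.135) = 0.135
A ∧ B = min(0.865, 0.948) = 0.865
(A ∧ B) ⊕ B = min(1, 0.865 + 0.948) = min(1, 1.813) = 1.000
((B ⊕ A) ∧ ¬A) ⊙ ((A ∧ B) ⊕ B) = max(0, 0.135 + 1.000 − 1) = max(0, 0.135) = 0.135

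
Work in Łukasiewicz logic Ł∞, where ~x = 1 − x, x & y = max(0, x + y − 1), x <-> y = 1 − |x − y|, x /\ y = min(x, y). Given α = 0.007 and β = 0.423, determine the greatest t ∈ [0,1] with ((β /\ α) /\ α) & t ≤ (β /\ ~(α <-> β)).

1.000

β /\ α = min(0.423, 0.007) = 0.007
(β /\ α) /\ α = min(0.007, 0.007) = 0.007
So the left factor is (β /\ α) /\ α = 0.007.
α <-> β = 1 − |0.007 − 0.423| = 1 − 0.416 = 0.584
~(α <-> β) = 1 − 0.584 = 0.416
β /\ ~(α <-> β) = min(0.423, 0.416) = 0.416
So the right-hand bound is β /\ ~(α <-> β) = 0.416.
The residuum of the Łukasiewicz t-norm gives the supremum: min(1, 1 − 0.007 + 0.416).
1 − 0.007 + 0.416 = 1.409, so t = min(1, 1.409) = 1.000.
Check: 0.007 & 1.000 = max(0, 0.007) = 0.007 ≤ 0.416.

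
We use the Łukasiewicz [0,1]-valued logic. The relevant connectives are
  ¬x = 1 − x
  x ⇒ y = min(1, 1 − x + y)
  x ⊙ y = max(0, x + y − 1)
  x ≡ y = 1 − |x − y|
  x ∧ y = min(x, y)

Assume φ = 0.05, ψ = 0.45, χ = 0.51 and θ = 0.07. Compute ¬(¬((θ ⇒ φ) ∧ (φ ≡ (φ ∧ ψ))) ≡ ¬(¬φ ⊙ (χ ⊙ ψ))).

θ ⇒ φ = min(1, 1 − 0.07 + 0.05) = min(1, 0.98) = 0.98
φ ∧ ψ = min(0.05, 0.45) = 0.05
φ ≡ (φ ∧ ψ) = 1 − |0.05 − 0.05| = 1 − 0.00 = 1.00
(θ ⇒ φ) ∧ (φ ≡ (φ ∧ ψ)) = min(0.98, 1.00) = 0.98
¬((θ ⇒ φ) ∧ (φ ≡ (φ ∧ ψ))) = 1 − 0.98 = 0.02
¬φ = 1 − 0.05 = 0.95
χ ⊙ ψ = max(0, 0.51 + 0.45 − 1) = max(0, -0.04) = 0.00
¬φ ⊙ (χ ⊙ ψ) = max(0, 0.95 + 0.00 − 1) = max(0, -0.05) = 0.00
¬(¬φ ⊙ (χ ⊙ ψ)) = 1 − 0.00 = 1.00
¬((θ ⇒ φ) ∧ (φ ≡ (φ ∧ ψ))) ≡ ¬(¬φ ⊙ (χ ⊙ ψ)) = 1 − |0.02 − 1.00| = 1 − 0.98 = 0.02
¬(¬((θ ⇒ φ) ∧ (φ ≡ (φ ∧ ψ))) ≡ ¬(¬φ ⊙ (χ ⊙ ψ))) = 1 − 0.02 = 0.98

0.98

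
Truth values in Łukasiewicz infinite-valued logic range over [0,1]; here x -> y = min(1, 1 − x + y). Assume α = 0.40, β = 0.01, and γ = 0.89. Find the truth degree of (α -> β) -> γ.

α -> β = min(1, 1 − 0.40 + 0.01) = min(1, 0.61) = 0.61
(α -> β) -> γ = min(1, 1 − 0.61 + 0.89) = min(1, 1.28) = 1.00

1.00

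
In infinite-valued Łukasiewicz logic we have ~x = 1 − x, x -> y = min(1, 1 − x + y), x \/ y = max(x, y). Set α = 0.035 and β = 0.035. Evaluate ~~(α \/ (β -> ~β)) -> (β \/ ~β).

0.965

~β = 1 − 0.035 = 0.965
β -> ~β = min(1, 1 − 0.035 + 0.965) = min(1, 1.930) = 1.000
α \/ (β -> ~β) = max(0.035, 1.000) = 1.000
~(α \/ (β -> ~β)) = 1 − 1.000 = 0.000
~~(α \/ (β -> ~β)) = 1 − 0.000 = 1.000
β \/ ~β = max(0.035, 0.965) = 0.965
~~(α \/ (β -> ~β)) -> (β \/ ~β) = min(1, 1 − 1.000 + 0.965) = min(1, 0.965) = 0.965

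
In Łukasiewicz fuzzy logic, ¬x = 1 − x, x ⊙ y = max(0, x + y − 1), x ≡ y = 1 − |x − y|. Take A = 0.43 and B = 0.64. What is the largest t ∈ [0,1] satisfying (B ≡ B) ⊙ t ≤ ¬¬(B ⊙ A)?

B ≡ B = 1 − |0.64 − 0.64| = 1 − 0.00 = 1.00
So the left factor is B ≡ B = 1.00.
B ⊙ A = max(0, 0.64 + 0.43 − 1) = max(0, 0.07) = 0.07
¬(B ⊙ A) = 1 − 0.07 = 0.93
¬¬(B ⊙ A) = 1 − 0.93 = 0.07
So the right-hand bound is ¬¬(B ⊙ A) = 0.07.
The residuum of the Łukasiewicz t-norm gives the supremum: min(1, 1 − 1.00 + 0.07).
1 − 1.00 + 0.07 = 0.07, so t = min(1, 0.07) = 0.07.
Check: 1.00 ⊙ 0.07 = max(0, 0.07) = 0.07 ≤ 0.07.

0.07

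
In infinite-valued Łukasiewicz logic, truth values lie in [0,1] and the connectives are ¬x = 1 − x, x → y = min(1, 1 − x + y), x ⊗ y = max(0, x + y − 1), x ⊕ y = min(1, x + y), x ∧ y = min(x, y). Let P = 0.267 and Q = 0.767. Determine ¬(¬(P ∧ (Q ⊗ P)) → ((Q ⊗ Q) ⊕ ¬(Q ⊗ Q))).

Q ⊗ P = max(0, 0.767 + 0.267 − 1) = max(0, 0.034) = 0.034
P ∧ (Q ⊗ P) = min(0.267, 0.034) = 0.034
¬(P ∧ (Q ⊗ P)) = 1 − 0.034 = 0.966
Q ⊗ Q = max(0, 0.767 + 0.767 − 1) = max(0, 0.534) = 0.534
¬(Q ⊗ Q) = 1 − 0.534 = 0.466
(Q ⊗ Q) ⊕ ¬(Q ⊗ Q) = min(1, 0.534 + 0.466) = min(1, 1.000) = 1.000
¬(P ∧ (Q ⊗ P)) → ((Q ⊗ Q) ⊕ ¬(Q ⊗ Q)) = min(1, 1 − 0.966 + 1.000) = min(1, 1.034) = 1.000
¬(¬(P ∧ (Q ⊗ P)) → ((Q ⊗ Q) ⊕ ¬(Q ⊗ Q))) = 1 − 1.000 = 0.000

0.000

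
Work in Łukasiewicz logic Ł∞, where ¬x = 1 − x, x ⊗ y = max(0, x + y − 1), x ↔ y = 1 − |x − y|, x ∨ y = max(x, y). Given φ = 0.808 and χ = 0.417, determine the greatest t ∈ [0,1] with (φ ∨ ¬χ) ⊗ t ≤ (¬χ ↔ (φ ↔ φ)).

¬χ = 1 − 0.417 = 0.583
φ ∨ ¬χ = max(0.808, 0.583) = 0.808
So the left factor is φ ∨ ¬χ = 0.808.
φ ↔ φ = 1 − |0.808 − 0.808| = 1 − 0.000 = 1.000
¬χ ↔ (φ ↔ φ) = 1 − |0.583 − 1.000| = 1 − 0.417 = 0.583
So the right-hand bound is ¬χ ↔ (φ ↔ φ) = 0.583.
The residuum of the Łukasiewicz t-norm gives the supremum: min(1, 1 − 0.808 + 0.583).
1 − 0.808 + 0.583 = 0.775, so t = min(1, 0.775) = 0.775.
Check: 0.808 ⊗ 0.775 = max(0, 0.583) = 0.583 ≤ 0.583.

0.775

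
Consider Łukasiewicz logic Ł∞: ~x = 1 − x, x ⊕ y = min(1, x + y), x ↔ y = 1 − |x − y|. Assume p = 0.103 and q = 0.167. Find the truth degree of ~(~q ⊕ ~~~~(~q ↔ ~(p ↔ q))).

~q = 1 − 0.167 = 0.833
p ↔ q = 1 − |0.103 − 0.167| = 1 − 0.064 = 0.936
~(p ↔ q) = 1 − 0.936 = 0.064
~q ↔ ~(p ↔ q) = 1 − |0.833 − 0.064| = 1 − 0.769 = 0.231
~(~q ↔ ~(p ↔ q)) = 1 − 0.231 = 0.769
~~(~q ↔ ~(p ↔ q)) = 1 − 0.769 = 0.231
~~~(~q ↔ ~(p ↔ q)) = 1 − 0.231 = 0.769
~~~~(~q ↔ ~(p ↔ q)) = 1 − 0.769 = 0.231
~q ⊕ ~~~~(~q ↔ ~(p ↔ q)) = min(1, 0.833 + 0.231) = min(1, 1.064) = 1.000
~(~q ⊕ ~~~~(~q ↔ ~(p ↔ q))) = 1 − 1.000 = 0.000

0.000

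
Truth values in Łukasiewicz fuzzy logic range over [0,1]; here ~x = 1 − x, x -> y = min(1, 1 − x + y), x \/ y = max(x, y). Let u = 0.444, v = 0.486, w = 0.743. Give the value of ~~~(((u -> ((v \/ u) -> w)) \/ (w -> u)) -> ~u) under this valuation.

v \/ u = max(0.486, 0.444) = 0.486
(v \/ u) -> w = min(1, 1 − 0.486 + 0.743) = min(1, 1.257) = 1.000
u -> ((v \/ u) -> w) = min(1, 1 − 0.444 + 1.000) = min(1, 1.556) = 1.000
w -> u = min(1, 1 − 0.743 + 0.444) = min(1, 0.701) = 0.701
(u -> ((v \/ u) -> w)) \/ (w -> u) = max(1.000, 0.701) = 1.000
~u = 1 − 0.444 = 0.556
((u -> ((v \/ u) -> w)) \/ (w -> u)) -> ~u = min(1, 1 − 1.000 + 0.556) = min(1, 0.556) = 0.556
~(((u -> ((v \/ u) -> w)) \/ (w -> u)) -> ~u) = 1 − 0.556 = 0.444
~~(((u -> ((v \/ u) -> w)) \/ (w -> u)) -> ~u) = 1 − 0.444 = 0.556
~~~(((u -> ((v \/ u) -> w)) \/ (w -> u)) -> ~u) = 1 − 0.556 = 0.444

0.444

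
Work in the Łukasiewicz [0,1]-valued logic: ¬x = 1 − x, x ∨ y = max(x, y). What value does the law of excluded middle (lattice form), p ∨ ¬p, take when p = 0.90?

¬p = 1 − 0.90 = 0.10
p ∨ ¬p = max(0.90, 0.10) = 0.90
(The value 0.90 < 1 shows this instance is not satisfied; not a Ł∞-tautology — its value is max(a, 1−a).)

0.90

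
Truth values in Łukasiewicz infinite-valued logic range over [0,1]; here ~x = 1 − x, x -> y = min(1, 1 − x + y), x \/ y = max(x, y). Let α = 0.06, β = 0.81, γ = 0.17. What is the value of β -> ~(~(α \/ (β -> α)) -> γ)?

0.77

β -> α = min(1, 1 − 0.81 + 0.06) = min(1, 0.25) = 0.25
α \/ (β -> α) = max(0.06, 0.25) = 0.25
~(α \/ (β -> α)) = 1 − 0.25 = 0.75
~(α \/ (β -> α)) -> γ = min(1, 1 − 0.75 + 0.17) = min(1, 0.42) = 0.42
~(~(α \/ (β -> α)) -> γ) = 1 − 0.42 = 0.58
β -> ~(~(α \/ (β -> α)) -> γ) = min(1, 1 − 0.81 + 0.58) = min(1, 0.77) = 0.77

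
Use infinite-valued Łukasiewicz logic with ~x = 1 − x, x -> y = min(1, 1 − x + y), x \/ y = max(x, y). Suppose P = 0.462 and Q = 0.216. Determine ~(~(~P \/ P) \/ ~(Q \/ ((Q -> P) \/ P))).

~P = 1 − 0.462 = 0.538
~P \/ P = max(0.538, 0.462) = 0.538
~(~P \/ P) = 1 − 0.538 = 0.462
Q -> P = min(1, 1 − 0.216 + 0.462) = min(1, 1.246) = 1.000
(Q -> P) \/ P = max(1.000, 0.462) = 1.000
Q \/ ((Q -> P) \/ P) = max(0.216, 1.000) = 1.000
~(Q \/ ((Q -> P) \/ P)) = 1 − 1.000 = 0.000
~(~P \/ P) \/ ~(Q \/ ((Q -> P) \/ P)) = max(0.462, 0.000) = 0.462
~(~(~P \/ P) \/ ~(Q \/ ((Q -> P) \/ P))) = 1 − 0.462 = 0.538

0.538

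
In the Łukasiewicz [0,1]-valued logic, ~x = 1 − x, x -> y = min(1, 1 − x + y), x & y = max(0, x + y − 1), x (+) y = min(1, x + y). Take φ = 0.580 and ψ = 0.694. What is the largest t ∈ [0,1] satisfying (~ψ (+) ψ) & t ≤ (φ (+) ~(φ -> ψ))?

0.580

~ψ = 1 − 0.694 = 0.306
~ψ (+) ψ = min(1, 0.306 + 0.694) = min(1, 1.000) = 1.000
So the left factor is ~ψ (+) ψ = 1.000.
φ -> ψ = min(1, 1 − 0.580 + 0.694) = min(1, 1.114) = 1.000
~(φ -> ψ) = 1 − 1.000 = 0.000
φ (+) ~(φ -> ψ) = min(1, 0.580 + 0.000) = min(1, 0.580) = 0.580
So the right-hand bound is φ (+) ~(φ -> ψ) = 0.580.
The residuum of the Łukasiewicz t-norm gives the supremum: min(1, 1 − 1.000 + 0.580).
1 − 1.000 + 0.580 = 0.580, so t = min(1, 0.580) = 0.580.
Check: 1.000 & 0.580 = max(0, 0.580) = 0.580 ≤ 0.580.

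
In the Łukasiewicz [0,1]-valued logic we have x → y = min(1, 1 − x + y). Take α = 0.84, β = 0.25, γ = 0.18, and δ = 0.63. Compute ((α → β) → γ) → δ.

α → β = min(1, 1 − 0.84 + 0.25) = min(1, 0.41) = 0.41
(α → β) → γ = min(1, 1 − 0.41 + 0.18) = min(1, 0.77) = 0.77
((α → β) → γ) → δ = min(1, 1 − 0.77 + 0.63) = min(1, 0.86) = 0.86

0.86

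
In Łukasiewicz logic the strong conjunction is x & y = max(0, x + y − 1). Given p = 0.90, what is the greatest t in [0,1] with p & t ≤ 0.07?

The residuum of the Łukasiewicz t-norm gives the supremum: min(1, 1 − 0.90 + 0.07).
1 − 0.90 + 0.07 = 0.17, so t = min(1, 0.17) = 0.17.
Check: 0.90 & 0.17 = max(0, 0.07) = 0.07 ≤ 0.07.

0.17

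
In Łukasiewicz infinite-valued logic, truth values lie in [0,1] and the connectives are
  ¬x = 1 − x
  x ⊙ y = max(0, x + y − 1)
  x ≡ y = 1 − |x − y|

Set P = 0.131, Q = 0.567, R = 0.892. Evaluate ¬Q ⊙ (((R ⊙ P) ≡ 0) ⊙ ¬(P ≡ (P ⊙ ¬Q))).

¬Q = 1 − 0.567 = 0.433
R ⊙ P = max(0, 0.892 + 0.131 − 1) = max(0, 0.023) = 0.023
(R ⊙ P) ≡ 0 = 1 − |0.023 − 0.000| = 1 − 0.023 = 0.977
P ⊙ ¬Q = max(0, 0.131 + 0.433 − 1) = max(0, -0.436) = 0.000
P ≡ (P ⊙ ¬Q) = 1 − |0.131 − 0.000| = 1 − 0.131 = 0.869
¬(P ≡ (P ⊙ ¬Q)) = 1 − 0.869 = 0.131
((R ⊙ P) ≡ 0) ⊙ ¬(P ≡ (P ⊙ ¬Q)) = max(0, 0.977 + 0.131 − 1) = max(0, 0.108) = 0.108
¬Q ⊙ (((R ⊙ P) ≡ 0) ⊙ ¬(P ≡ (P ⊙ ¬Q))) = max(0, 0.433 + 0.108 − 1) = max(0, -0.459) = 0.000

0.000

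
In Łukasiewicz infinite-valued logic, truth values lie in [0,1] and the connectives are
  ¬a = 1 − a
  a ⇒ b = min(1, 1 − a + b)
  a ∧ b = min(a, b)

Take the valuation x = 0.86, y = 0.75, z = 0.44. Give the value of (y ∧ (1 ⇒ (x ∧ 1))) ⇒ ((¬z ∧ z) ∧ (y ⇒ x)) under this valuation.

x ∧ 1 = min(0.86, 1.00) = 0.86
1 ⇒ (x ∧ 1) = min(1, 1 − 1.00 + 0.86) = min(1, 0.86) = 0.86
y ∧ (1 ⇒ (x ∧ 1)) = min(0.75, 0.86) = 0.75
¬z = 1 − 0.44 = 0.56
¬z ∧ z = min(0.56, 0.44) = 0.44
y ⇒ x = min(1, 1 − 0.75 + 0.86) = min(1, 1.11) = 1.00
(¬z ∧ z) ∧ (y ⇒ x) = min(0.44, 1.00) = 0.44
(y ∧ (1 ⇒ (x ∧ 1))) ⇒ ((¬z ∧ z) ∧ (y ⇒ x)) = min(1, 1 − 0.75 + 0.44) = min(1, 0.69) = 0.69

0.69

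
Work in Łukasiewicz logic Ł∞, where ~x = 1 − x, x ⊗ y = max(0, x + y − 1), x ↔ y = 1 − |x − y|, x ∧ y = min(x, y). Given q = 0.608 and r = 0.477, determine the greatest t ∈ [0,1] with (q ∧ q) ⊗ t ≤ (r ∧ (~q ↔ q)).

q ∧ q = min(0.608, 0.608) = 0.608
So the left factor is q ∧ q = 0.608.
~q = 1 − 0.608 = 0.392
~q ↔ q = 1 − |0.392 − 0.608| = 1 − 0.216 = 0.784
r ∧ (~q ↔ q) = min(0.477, 0.784) = 0.477
So the right-hand bound is r ∧ (~q ↔ q) = 0.477.
The residuum of the Łukasiewicz t-norm gives the supremum: min(1, 1 − 0.608 + 0.477).
1 − 0.608 + 0.477 = 0.869, so t = min(1, 0.869) = 0.869.
Check: 0.608 ⊗ 0.869 = max(0, 0.477) = 0.477 ≤ 0.477.

0.869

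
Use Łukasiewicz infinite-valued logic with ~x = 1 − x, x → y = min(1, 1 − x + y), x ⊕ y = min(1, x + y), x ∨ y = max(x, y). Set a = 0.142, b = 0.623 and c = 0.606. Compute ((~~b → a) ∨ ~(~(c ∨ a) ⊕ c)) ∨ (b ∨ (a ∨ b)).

~b = 1 − 0.623 = 0.377
~~b = 1 − 0.377 = 0.623
~~b → a = min(1, 1 − 0.623 + 0.142) = min(1, 0.519) = 0.519
c ∨ a = max(0.606, 0.142) = 0.606
~(c ∨ a) = 1 − 0.606 = 0.394
~(c ∨ a) ⊕ c = min(1, 0.394 + 0.606) = min(1, 1.000) = 1.000
~(~(c ∨ a) ⊕ c) = 1 − 1.000 = 0.000
(~~b → a) ∨ ~(~(c ∨ a) ⊕ c) = max(0.519, 0.000) = 0.519
a ∨ b = max(0.142, 0.623) = 0.623
b ∨ (a ∨ b) = max(0.623, 0.623) = 0.623
((~~b → a) ∨ ~(~(c ∨ a) ⊕ c)) ∨ (b ∨ (a ∨ b)) = max(0.519, 0.623) = 0.623

0.623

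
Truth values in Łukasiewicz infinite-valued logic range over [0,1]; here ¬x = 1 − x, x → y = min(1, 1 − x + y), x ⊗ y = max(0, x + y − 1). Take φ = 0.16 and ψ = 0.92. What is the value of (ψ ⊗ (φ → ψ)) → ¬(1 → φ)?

0.92

φ → ψ = min(1, 1 − 0.16 + 0.92) = min(1, 1.76) = 1.00
ψ ⊗ (φ → ψ) = max(0, 0.92 + 1.00 − 1) = max(0, 0.92) = 0.92
1 → φ = min(1, 1 − 1.00 + 0.16) = min(1, 0.16) = 0.16
¬(1 → φ) = 1 − 0.16 = 0.84
(ψ ⊗ (φ → ψ)) → ¬(1 → φ) = min(1, 1 − 0.92 + 0.84) = min(1, 0.92) = 0.92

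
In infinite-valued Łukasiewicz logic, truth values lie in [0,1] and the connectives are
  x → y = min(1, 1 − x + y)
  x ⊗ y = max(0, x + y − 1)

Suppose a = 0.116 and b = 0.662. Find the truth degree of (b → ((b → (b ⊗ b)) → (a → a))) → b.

b ⊗ b = max(0, 0.662 + 0.662 − 1) = max(0, 0.324) = 0.324
b → (b ⊗ b) = min(1, 1 − 0.662 + 0.324) = min(1, 0.662) = 0.662
a → a = min(1, 1 − 0.116 + 0.116) = min(1, 1.000) = 1.000
(b → (b ⊗ b)) → (a → a) = min(1, 1 − 0.662 + 1.000) = min(1, 1.338) = 1.000
b → ((b → (b ⊗ b)) → (a → a)) = min(1, 1 − 0.662 + 1.000) = min(1, 1.338) = 1.000
(b → ((b → (b ⊗ b)) → (a → a))) → b = min(1, 1 − 1.000 + 0.662) = min(1, 0.662) = 0.662

0.662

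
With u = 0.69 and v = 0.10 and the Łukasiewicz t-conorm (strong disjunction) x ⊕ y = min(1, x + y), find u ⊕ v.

0.79

u ⊕ v = min(1, 0.69 + 0.10) = min(1, 0.79) = 0.79
For comparison, the Gödel t-conorm max(x, y) would give 0.69.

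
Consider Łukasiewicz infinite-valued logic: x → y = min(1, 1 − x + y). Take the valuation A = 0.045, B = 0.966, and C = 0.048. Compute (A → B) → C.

0.048

A → B = min(1, 1 − 0.045 + 0.966) = min(1, 1.921) = 1.000
(A → B) → C = min(1, 1 − 1.000 + 0.048) = min(1, 0.048) = 0.048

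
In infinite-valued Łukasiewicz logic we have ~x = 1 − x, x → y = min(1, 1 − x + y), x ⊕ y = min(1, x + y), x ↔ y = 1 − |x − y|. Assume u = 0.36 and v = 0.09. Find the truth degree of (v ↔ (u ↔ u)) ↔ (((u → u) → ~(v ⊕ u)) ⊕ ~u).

u ↔ u = 1 − |0.36 − 0.36| = 1 − 0.00 = 1.00
v ↔ (u ↔ u) = 1 − |0.09 − 1.00| = 1 − 0.91 = 0.09
u → u = min(1, 1 − 0.36 + 0.36) = min(1, 1.00) = 1.00
v ⊕ u = min(1, 0.09 + 0.36) = min(1, 0.45) = 0.45
~(v ⊕ u) = 1 − 0.45 = 0.55
(u → u) → ~(v ⊕ u) = min(1, 1 − 1.00 + 0.55) = min(1, 0.55) = 0.55
~u = 1 − 0.36 = 0.64
((u → u) → ~(v ⊕ u)) ⊕ ~u = min(1, 0.55 + 0.64) = min(1, 1.19) = 1.00
(v ↔ (u ↔ u)) ↔ (((u → u) → ~(v ⊕ u)) ⊕ ~u) = 1 − |0.09 − 1.00| = 1 − 0.91 = 0.09

0.09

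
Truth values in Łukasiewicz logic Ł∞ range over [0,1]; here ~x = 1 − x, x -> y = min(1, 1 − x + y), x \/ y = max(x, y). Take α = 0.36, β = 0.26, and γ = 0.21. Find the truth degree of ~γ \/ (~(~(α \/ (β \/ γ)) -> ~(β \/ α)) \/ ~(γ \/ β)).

~γ = 1 − 0.21 = 0.79
β \/ γ = max(0.26, 0.21) = 0.26
α \/ (β \/ γ) = max(0.36, 0.26) = 0.36
~(α \/ (β \/ γ)) = 1 − 0.36 = 0.64
β \/ α = max(0.26, 0.36) = 0.36
~(β \/ α) = 1 − 0.36 = 0.64
~(α \/ (β \/ γ)) -> ~(β \/ α) = min(1, 1 − 0.64 + 0.64) = min(1, 1.00) = 1.00
~(~(α \/ (β \/ γ)) -> ~(β \/ α)) = 1 − 1.00 = 0.00
γ \/ β = max(0.21, 0.26) = 0.26
~(γ \/ β) = 1 − 0.26 = 0.74
~(~(α \/ (β \/ γ)) -> ~(β \/ α)) \/ ~(γ \/ β) = max(0.00, 0.74) = 0.74
~γ \/ (~(~(α \/ (β \/ γ)) -> ~(β \/ α)) \/ ~(γ \/ β)) = max(0.79, 0.74) = 0.79

0.79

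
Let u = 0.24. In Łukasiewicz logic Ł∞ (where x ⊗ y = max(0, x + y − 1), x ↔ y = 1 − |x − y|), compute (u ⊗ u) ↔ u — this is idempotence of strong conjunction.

0.76

u ⊗ u = max(0, 0.24 + 0.24 − 1) = max(0, -0.52) = 0.00
(u ⊗ u) ↔ u = 1 − |0.00 − 0.24| = 1 − 0.24 = 0.76
(The value 0.76 < 1 shows this instance is not satisfied; fails in Ł∞ since a ⊗ a = max(0, 2a−1) ≠ a in general.)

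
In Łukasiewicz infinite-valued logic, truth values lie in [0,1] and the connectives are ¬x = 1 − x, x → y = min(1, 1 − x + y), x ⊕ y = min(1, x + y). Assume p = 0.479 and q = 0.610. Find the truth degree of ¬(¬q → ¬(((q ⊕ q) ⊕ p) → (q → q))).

0.390

¬q = 1 − 0.610 = 0.390
q ⊕ q = min(1, 0.610 + 0.610) = min(1, 1.220) = 1.000
(q ⊕ q) ⊕ p = min(1, 1.000 + 0.479) = min(1, 1.479) = 1.000
q → q = min(1, 1 − 0.610 + 0.610) = min(1, 1.000) = 1.000
((q ⊕ q) ⊕ p) → (q → q) = min(1, 1 − 1.000 + 1.000) = min(1, 1.000) = 1.000
¬(((q ⊕ q) ⊕ p) → (q → q)) = 1 − 1.000 = 0.000
¬q → ¬(((q ⊕ q) ⊕ p) → (q → q)) = min(1, 1 − 0.390 + 0.000) = min(1, 0.610) = 0.610
¬(¬q → ¬(((q ⊕ q) ⊕ p) → (q → q))) = 1 − 0.610 = 0.390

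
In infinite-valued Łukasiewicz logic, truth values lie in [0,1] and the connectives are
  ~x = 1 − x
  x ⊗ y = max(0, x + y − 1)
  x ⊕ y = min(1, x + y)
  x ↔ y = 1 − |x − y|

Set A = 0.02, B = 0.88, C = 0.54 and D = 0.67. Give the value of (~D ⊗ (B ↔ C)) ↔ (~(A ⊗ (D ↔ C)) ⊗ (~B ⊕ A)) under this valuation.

~D = 1 − 0.67 = 0.33
B ↔ C = 1 − |0.88 − 0.54| = 1 − 0.34 = 0.66
~D ⊗ (B ↔ C) = max(0, 0.33 + 0.66 − 1) = max(0, -0.01) = 0.00
D ↔ C = 1 − |0.67 − 0.54| = 1 − 0.13 = 0.87
A ⊗ (D ↔ C) = max(0, 0.02 + 0.87 − 1) = max(0, -0.11) = 0.00
~(A ⊗ (D ↔ C)) = 1 − 0.00 = 1.00
~B = 1 − 0.88 = 0.12
~B ⊕ A = min(1, 0.12 + 0.02) = min(1, 0.14) = 0.14
~(A ⊗ (D ↔ C)) ⊗ (~B ⊕ A) = max(0, 1.00 + 0.14 − 1) = max(0, 0.14) = 0.14
(~D ⊗ (B ↔ C)) ↔ (~(A ⊗ (D ↔ C)) ⊗ (~B ⊕ A)) = 1 − |0.00 − 0.14| = 1 − 0.14 = 0.86

0.86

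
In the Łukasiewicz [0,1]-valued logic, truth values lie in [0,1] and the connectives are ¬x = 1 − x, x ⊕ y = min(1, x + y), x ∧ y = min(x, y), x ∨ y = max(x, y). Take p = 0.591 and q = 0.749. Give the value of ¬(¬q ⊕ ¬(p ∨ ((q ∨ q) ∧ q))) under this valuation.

¬q = 1 − 0.749 = 0.251
q ∨ q = max(0.749, 0.749) = 0.749
(q ∨ q) ∧ q = min(0.749, 0.749) = 0.749
p ∨ ((q ∨ q) ∧ q) = max(0.591, 0.749) = 0.749
¬(p ∨ ((q ∨ q) ∧ q)) = 1 − 0.749 = 0.251
¬q ⊕ ¬(p ∨ ((q ∨ q) ∧ q)) = min(1, 0.251 + 0.251) = min(1, 0.502) = 0.502
¬(¬q ⊕ ¬(p ∨ ((q ∨ q) ∧ q))) = 1 − 0.502 = 0.498

0.498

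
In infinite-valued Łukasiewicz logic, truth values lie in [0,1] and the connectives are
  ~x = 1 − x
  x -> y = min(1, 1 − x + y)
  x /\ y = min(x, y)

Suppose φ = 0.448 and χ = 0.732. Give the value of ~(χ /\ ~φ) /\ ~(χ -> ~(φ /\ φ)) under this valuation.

0.180

~φ = 1 − 0.448 = 0.552
χ /\ ~φ = min(0.732, 0.552) = 0.552
~(χ /\ ~φ) = 1 − 0.552 = 0.448
φ /\ φ = min(0.448, 0.448) = 0.448
~(φ /\ φ) = 1 − 0.448 = 0.552
χ -> ~(φ /\ φ) = min(1, 1 − 0.732 + 0.552) = min(1, 0.820) = 0.820
~(χ -> ~(φ /\ φ)) = 1 − 0.820 = 0.180
~(χ /\ ~φ) /\ ~(χ -> ~(φ /\ φ)) = min(0.448, 0.180) = 0.180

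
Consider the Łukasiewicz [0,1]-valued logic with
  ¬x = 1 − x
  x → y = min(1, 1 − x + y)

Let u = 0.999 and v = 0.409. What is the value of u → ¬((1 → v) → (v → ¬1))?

0.001

1 → v = min(1, 1 − 1.000 + 0.409) = min(1, 0.409) = 0.409
¬1 = 1 − 1.000 = 0.000
v → ¬1 = min(1, 1 − 0.409 + 0.000) = min(1, 0.591) = 0.591
(1 → v) → (v → ¬1) = min(1, 1 − 0.409 + 0.591) = min(1, 1.182) = 1.000
¬((1 → v) → (v → ¬1)) = 1 − 1.000 = 0.000
u → ¬((1 → v) → (v → ¬1)) = min(1, 1 − 0.999 + 0.000) = min(1, 0.001) = 0.001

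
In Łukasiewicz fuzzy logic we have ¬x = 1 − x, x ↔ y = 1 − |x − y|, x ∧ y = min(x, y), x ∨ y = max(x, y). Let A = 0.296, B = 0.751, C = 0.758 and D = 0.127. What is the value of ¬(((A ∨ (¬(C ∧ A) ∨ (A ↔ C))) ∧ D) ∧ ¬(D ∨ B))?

C ∧ A = min(0.758, 0.296) = 0.296
¬(C ∧ A) = 1 − 0.296 = 0.704
A ↔ C = 1 − |0.296 − 0.758| = 1 − 0.462 = 0.538
¬(C ∧ A) ∨ (A ↔ C) = max(0.704, 0.538) = 0.704
A ∨ (¬(C ∧ A) ∨ (A ↔ C)) = max(0.296, 0.704) = 0.704
(A ∨ (¬(C ∧ A) ∨ (A ↔ C))) ∧ D = min(0.704, 0.127) = 0.127
D ∨ B = max(0.127, 0.751) = 0.751
¬(D ∨ B) = 1 − 0.751 = 0.249
((A ∨ (¬(C ∧ A) ∨ (A ↔ C))) ∧ D) ∧ ¬(D ∨ B) = min(0.127, 0.249) = 0.127
¬(((A ∨ (¬(C ∧ A) ∨ (A ↔ C))) ∧ D) ∧ ¬(D ∨ B)) = 1 − 0.127 = 0.873

0.873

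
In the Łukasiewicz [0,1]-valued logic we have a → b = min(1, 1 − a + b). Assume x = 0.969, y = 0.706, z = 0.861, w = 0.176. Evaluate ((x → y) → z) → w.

x → y = min(1, 1 − 0.969 + 0.706) = min(1, 0.737) = 0.737
(x → y) → z = min(1, 1 − 0.737 + 0.861) = min(1, 1.124) = 1.000
((x → y) → z) → w = min(1, 1 − 1.000 + 0.176) = min(1, 0.176) = 0.176

0.176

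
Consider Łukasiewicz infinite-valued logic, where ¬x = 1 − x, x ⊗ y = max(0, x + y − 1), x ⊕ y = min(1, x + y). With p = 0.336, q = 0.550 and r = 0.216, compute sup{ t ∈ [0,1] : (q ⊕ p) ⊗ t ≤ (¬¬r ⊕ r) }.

q ⊕ p = min(1, 0.550 + 0.336) = min(1, 0.886) = 0.886
So the left factor is q ⊕ p = 0.886.
¬r = 1 − 0.216 = 0.784
¬¬r = 1 − 0.784 = 0.216
¬¬r ⊕ r = min(1, 0.216 + 0.216) = min(1, 0.432) = 0.432
So the right-hand bound is ¬¬r ⊕ r = 0.432.
The residuum of the Łukasiewicz t-norm gives the supremum: min(1, 1 − 0.886 + 0.432).
1 − 0.886 + 0.432 = 0.546, so t = min(1, 0.546) = 0.546.
Check: 0.886 ⊗ 0.546 = max(0, 0.432) = 0.432 ≤ 0.432.

0.546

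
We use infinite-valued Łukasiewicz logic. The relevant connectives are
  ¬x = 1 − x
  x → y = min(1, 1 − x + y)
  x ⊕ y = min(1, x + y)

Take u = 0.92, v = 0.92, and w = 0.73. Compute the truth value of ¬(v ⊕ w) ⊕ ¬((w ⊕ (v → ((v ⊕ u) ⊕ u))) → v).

0.08

v ⊕ w = min(1, 0.92 + 0.73) = min(1, 1.65) = 1.00
¬(v ⊕ w) = 1 − 1.00 = 0.00
v ⊕ u = min(1, 0.92 + 0.92) = min(1, 1.84) = 1.00
(v ⊕ u) ⊕ u = min(1, 1.00 + 0.92) = min(1, 1.92) = 1.00
v → ((v ⊕ u) ⊕ u) = min(1, 1 − 0.92 + 1.00) = min(1, 1.08) = 1.00
w ⊕ (v → ((v ⊕ u) ⊕ u)) = min(1, 0.73 + 1.00) = min(1, 1.73) = 1.00
(w ⊕ (v → ((v ⊕ u) ⊕ u))) → v = min(1, 1 − 1.00 + 0.92) = min(1, 0.92) = 0.92
¬((w ⊕ (v → ((v ⊕ u) ⊕ u))) → v) = 1 − 0.92 = 0.08
¬(v ⊕ w) ⊕ ¬((w ⊕ (v → ((v ⊕ u) ⊕ u))) → v) = min(1, 0.00 + 0.08) = min(1, 0.08) = 0.08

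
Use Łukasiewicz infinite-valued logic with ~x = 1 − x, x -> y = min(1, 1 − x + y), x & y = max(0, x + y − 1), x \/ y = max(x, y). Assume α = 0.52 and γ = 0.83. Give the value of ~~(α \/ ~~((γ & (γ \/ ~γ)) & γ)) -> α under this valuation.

~γ = 1 − 0.83 = 0.17
γ \/ ~γ = max(0.83, 0.17) = 0.83
γ & (γ \/ ~γ) = max(0, 0.83 + 0.83 − 1) = max(0, 0.66) = 0.66
(γ & (γ \/ ~γ)) & γ = max(0, 0.66 + 0.83 − 1) = max(0, 0.49) = 0.49
~((γ & (γ \/ ~γ)) & γ) = 1 − 0.49 = 0.51
~~((γ & (γ \/ ~γ)) & γ) = 1 − 0.51 = 0.49
α \/ ~~((γ & (γ \/ ~γ)) & γ) = max(0.52, 0.49) = 0.52
~(α \/ ~~((γ & (γ \/ ~γ)) & γ)) = 1 − 0.52 = 0.48
~~(α \/ ~~((γ & (γ \/ ~γ)) & γ)) = 1 − 0.48 = 0.52
~~(α \/ ~~((γ & (γ \/ ~γ)) & γ)) -> α = min(1, 1 − 0.52 + 0.52) = min(1, 1.00) = 1.00

1.00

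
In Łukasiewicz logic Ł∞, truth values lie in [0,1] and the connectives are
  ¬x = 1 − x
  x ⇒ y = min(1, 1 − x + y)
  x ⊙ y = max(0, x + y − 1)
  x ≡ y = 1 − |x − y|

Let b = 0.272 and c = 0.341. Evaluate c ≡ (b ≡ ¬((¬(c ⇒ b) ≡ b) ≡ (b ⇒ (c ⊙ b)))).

0.544

c ⇒ b = min(1, 1 − 0.341 + 0.272) = min(1, 0.931) = 0.931
¬(c ⇒ b) = 1 − 0.931 = 0.069
¬(c ⇒ b) ≡ b = 1 − |0.069 − 0.272| = 1 − 0.203 = 0.797
c ⊙ b = max(0, 0.341 + 0.272 − 1) = max(0, -0.387) = 0.000
b ⇒ (c ⊙ b) = min(1, 1 − 0.272 + 0.000) = min(1, 0.728) = 0.728
(¬(c ⇒ b) ≡ b) ≡ (b ⇒ (c ⊙ b)) = 1 − |0.797 − 0.728| = 1 − 0.069 = 0.931
¬((¬(c ⇒ b) ≡ b) ≡ (b ⇒ (c ⊙ b))) = 1 − 0.931 = 0.069
b ≡ ¬((¬(c ⇒ b) ≡ b) ≡ (b ⇒ (c ⊙ b))) = 1 − |0.272 − 0.069| = 1 − 0.203 = 0.797
c ≡ (b ≡ ¬((¬(c ⇒ b) ≡ b) ≡ (b ⇒ (c ⊙ b)))) = 1 − |0.341 − 0.797| = 1 − 0.456 = 0.544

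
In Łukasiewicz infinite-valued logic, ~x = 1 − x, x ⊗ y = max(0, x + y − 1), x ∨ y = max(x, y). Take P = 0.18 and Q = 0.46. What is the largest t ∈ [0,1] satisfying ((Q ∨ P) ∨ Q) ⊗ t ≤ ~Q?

Q ∨ P = max(0.46, 0.18) = 0.46
(Q ∨ P) ∨ Q = max(0.46, 0.46) = 0.46
So the left factor is (Q ∨ P) ∨ Q = 0.46.
~Q = 1 − 0.46 = 0.54
So the right-hand bound is ~Q = 0.54.
The residuum of the Łukasiewicz t-norm gives the supremum: min(1, 1 − 0.46 + 0.54).
1 − 0.46 + 0.54 = 1.08, so t = min(1, 1.08) = 1.00.
Check: 0.46 ⊗ 1.00 = max(0, 0.46) = 0.46 ≤ 0.54.

1.00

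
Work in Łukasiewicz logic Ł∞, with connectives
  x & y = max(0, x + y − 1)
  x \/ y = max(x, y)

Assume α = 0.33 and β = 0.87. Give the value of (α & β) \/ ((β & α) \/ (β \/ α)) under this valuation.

α & β = max(0, 0.33 + 0.87 − 1) = max(0, 0.20) = 0.20
β & α = max(0, 0.87 + 0.33 − 1) = max(0, 0.20) = 0.20
β \/ α = max(0.87, 0.33) = 0.87
(β & α) \/ (β \/ α) = max(0.20, 0.87) = 0.87
(α & β) \/ ((β & α) \/ (β \/ α)) = max(0.20, 0.87) = 0.87

0.87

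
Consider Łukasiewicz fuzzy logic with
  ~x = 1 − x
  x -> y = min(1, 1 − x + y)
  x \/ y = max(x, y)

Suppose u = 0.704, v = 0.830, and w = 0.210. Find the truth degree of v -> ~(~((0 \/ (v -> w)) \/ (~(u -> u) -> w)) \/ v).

v -> w = min(1, 1 − 0.830 + 0.210) = min(1, 0.380) = 0.380
0 \/ (v -> w) = max(0.000, 0.380) = 0.380
u -> u = min(1, 1 − 0.704 + 0.704) = min(1, 1.000) = 1.000
~(u -> u) = 1 − 1.000 = 0.000
~(u -> u) -> w = min(1, 1 − 0.000 + 0.210) = min(1, 1.210) = 1.000
(0 \/ (v -> w)) \/ (~(u -> u) -> w) = max(0.380, 1.000) = 1.000
~((0 \/ (v -> w)) \/ (~(u -> u) -> w)) = 1 − 1.000 = 0.000
~((0 \/ (v -> w)) \/ (~(u -> u) -> w)) \/ v = max(0.000, 0.830) = 0.830
~(~((0 \/ (v -> w)) \/ (~(u -> u) -> w)) \/ v) = 1 − 0.830 = 0.170
v -> ~(~((0 \/ (v -> w)) \/ (~(u -> u) -> w)) \/ v) = min(1, 1 − 0.830 + 0.170) = min(1, 0.340) = 0.340

0.340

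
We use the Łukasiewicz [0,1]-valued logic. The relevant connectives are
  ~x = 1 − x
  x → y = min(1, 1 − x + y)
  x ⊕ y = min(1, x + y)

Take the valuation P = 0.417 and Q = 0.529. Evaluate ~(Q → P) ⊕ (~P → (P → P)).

Q → P = min(1, 1 − 0.529 + 0.417) = min(1, 0.888) = 0.888
~(Q → P) = 1 − 0.888 = 0.112
~P = 1 − 0.417 = 0.583
P → P = min(1, 1 − 0.417 + 0.417) = min(1, 1.000) = 1.000
~P → (P → P) = min(1, 1 − 0.583 + 1.000) = min(1, 1.417) = 1.000
~(Q → P) ⊕ (~P → (P → P)) = min(1, 0.112 + 1.000) = min(1, 1.112) = 1.000

1.000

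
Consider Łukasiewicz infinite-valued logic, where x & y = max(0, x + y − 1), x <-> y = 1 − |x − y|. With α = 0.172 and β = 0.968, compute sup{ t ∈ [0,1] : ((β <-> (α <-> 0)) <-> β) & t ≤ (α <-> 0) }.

0.936

α <-> 0 = 1 − |0.172 − 0.000| = 1 − 0.172 = 0.828
β <-> (α <-> 0) = 1 − |0.968 − 0.828| = 1 − 0.140 = 0.860
(β <-> (α <-> 0)) <-> β = 1 − |0.860 − 0.968| = 1 − 0.108 = 0.892
So the left factor is (β <-> (α <-> 0)) <-> β = 0.892.
So the right-hand bound is α <-> 0 = 0.828.
The residuum of the Łukasiewicz t-norm gives the supremum: min(1, 1 − 0.892 + 0.828).
1 − 0.892 + 0.828 = 0.936, so t = min(1, 0.936) = 0.936.
Check: 0.892 & 0.936 = max(0, 0.828) = 0.828 ≤ 0.828.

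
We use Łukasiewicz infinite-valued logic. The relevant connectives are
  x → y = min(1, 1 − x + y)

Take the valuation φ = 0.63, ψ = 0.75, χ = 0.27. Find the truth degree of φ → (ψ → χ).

0.89

ψ → χ = min(1, 1 − 0.75 + 0.27) = min(1, 0.52) = 0.52
φ → (ψ → χ) = min(1, 1 − 0.63 + 0.52) = min(1, 0.89) = 0.89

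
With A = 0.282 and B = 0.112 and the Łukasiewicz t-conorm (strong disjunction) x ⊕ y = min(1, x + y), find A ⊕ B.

0.394

A ⊕ B = min(1, 0.282 + 0.112) = min(1, 0.394) = 0.394
For comparison, the Gödel t-conorm max(x, y) would give 0.282.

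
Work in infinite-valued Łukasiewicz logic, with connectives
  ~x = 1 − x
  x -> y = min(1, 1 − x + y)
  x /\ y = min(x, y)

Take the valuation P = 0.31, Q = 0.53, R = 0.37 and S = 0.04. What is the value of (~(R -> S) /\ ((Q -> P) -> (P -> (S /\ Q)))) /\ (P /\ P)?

R -> S = min(1, 1 − 0.37 + 0.04) = min(1, 0.67) = 0.67
~(R -> S) = 1 − 0.67 = 0.33
Q -> P = min(1, 1 − 0.53 + 0.31) = min(1, 0.78) = 0.78
S /\ Q = min(0.04, 0.53) = 0.04
P -> (S /\ Q) = min(1, 1 − 0.31 + 0.04) = min(1, 0.73) = 0.73
(Q -> P) -> (P -> (S /\ Q)) = min(1, 1 − 0.78 + 0.73) = min(1, 0.95) = 0.95
~(R -> S) /\ ((Q -> P) -> (P -> (S /\ Q))) = min(0.33, 0.95) = 0.33
P /\ P = min(0.31, 0.31) = 0.31
(~(R -> S) /\ ((Q -> P) -> (P -> (S /\ Q)))) /\ (P /\ P) = min(0.33, 0.31) = 0.31

0.31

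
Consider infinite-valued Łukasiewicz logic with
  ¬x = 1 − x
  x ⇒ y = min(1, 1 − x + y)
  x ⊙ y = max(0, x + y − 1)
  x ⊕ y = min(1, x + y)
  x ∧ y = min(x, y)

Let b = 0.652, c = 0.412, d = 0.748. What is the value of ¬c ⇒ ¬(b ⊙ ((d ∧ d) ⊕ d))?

0.760

¬c = 1 − 0.412 = 0.588
d ∧ d = min(0.748, 0.748) = 0.748
(d ∧ d) ⊕ d = min(1, 0.748 + 0.748) = min(1, 1.496) = 1.000
b ⊙ ((d ∧ d) ⊕ d) = max(0, 0.652 + 1.000 − 1) = max(0, 0.652) = 0.652
¬(b ⊙ ((d ∧ d) ⊕ d)) = 1 − 0.652 = 0.348
¬c ⇒ ¬(b ⊙ ((d ∧ d) ⊕ d)) = min(1, 1 − 0.588 + 0.348) = min(1, 0.760) = 0.760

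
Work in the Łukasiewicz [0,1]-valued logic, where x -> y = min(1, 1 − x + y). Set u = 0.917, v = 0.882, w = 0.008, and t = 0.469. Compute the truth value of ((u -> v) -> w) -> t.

u -> v = min(1, 1 − 0.917 + 0.882) = min(1, 0.965) = 0.965
(u -> v) -> w = min(1, 1 − 0.965 + 0.008) = min(1, 0.043) = 0.043
((u -> v) -> w) -> t = min(1, 1 − 0.043 + 0.469) = min(1, 1.426) = 1.000

1.000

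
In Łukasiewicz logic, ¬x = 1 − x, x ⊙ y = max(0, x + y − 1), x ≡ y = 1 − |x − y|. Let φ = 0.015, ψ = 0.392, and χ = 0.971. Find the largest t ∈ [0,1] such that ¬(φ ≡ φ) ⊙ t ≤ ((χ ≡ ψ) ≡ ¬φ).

φ ≡ φ = 1 − |0.015 − 0.015| = 1 − 0.000 = 1.000
¬(φ ≡ φ) = 1 − 1.000 = 0.000
So the left factor is ¬(φ ≡ φ) = 0.000.
χ ≡ ψ = 1 − |0.971 − 0.392| = 1 − 0.579 = 0.421
¬φ = 1 − 0.015 = 0.985
(χ ≡ ψ) ≡ ¬φ = 1 − |0.421 − 0.985| = 1 − 0.564 = 0.436
So the right-hand bound is (χ ≡ ψ) ≡ ¬φ = 0.436.
The residuum of the Łukasiewicz t-norm gives the supremum: min(1, 1 − 0.000 + 0.436).
1 − 0.000 + 0.436 = 1.436, so t = min(1, 1.436) = 1.000.
Check: 0.000 ⊙ 1.000 = max(0, 0.000) = 0.000 ≤ 0.436.

1.000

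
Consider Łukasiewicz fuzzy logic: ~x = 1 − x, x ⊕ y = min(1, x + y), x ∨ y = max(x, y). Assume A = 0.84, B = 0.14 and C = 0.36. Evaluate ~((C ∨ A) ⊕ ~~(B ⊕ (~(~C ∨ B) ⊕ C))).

C ∨ A = max(0.36, 0.84) = 0.84
~C = 1 − 0.36 = 0.64
~C ∨ B = max(0.64, 0.14) = 0.64
~(~C ∨ B) = 1 − 0.64 = 0.36
~(~C ∨ B) ⊕ C = min(1, 0.36 + 0.36) = min(1, 0.72) = 0.72
B ⊕ (~(~C ∨ B) ⊕ C) = min(1, 0.14 + 0.72) = min(1, 0.86) = 0.86
~(B ⊕ (~(~C ∨ B) ⊕ C)) = 1 − 0.86 = 0.14
~~(B ⊕ (~(~C ∨ B) ⊕ C)) = 1 − 0.14 = 0.86
(C ∨ A) ⊕ ~~(B ⊕ (~(~C ∨ B) ⊕ C)) = min(1, 0.84 + 0.86) = min(1, 1.70) = 1.00
~((C ∨ A) ⊕ ~~(B ⊕ (~(~C ∨ B) ⊕ C))) = 1 − 1.00 = 0.00

0.00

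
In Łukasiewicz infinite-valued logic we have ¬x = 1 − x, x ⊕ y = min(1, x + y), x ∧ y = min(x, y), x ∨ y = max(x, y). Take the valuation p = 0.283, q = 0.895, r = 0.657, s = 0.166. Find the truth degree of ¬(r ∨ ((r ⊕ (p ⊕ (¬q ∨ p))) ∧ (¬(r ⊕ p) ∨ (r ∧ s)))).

0.343

¬q = 1 − 0.895 = 0.105
¬q ∨ p = max(0.105, 0.283) = 0.283
p ⊕ (¬q ∨ p) = min(1, 0.283 + 0.283) = min(1, 0.566) = 0.566
r ⊕ (p ⊕ (¬q ∨ p)) = min(1, 0.657 + 0.566) = min(1, 1.223) = 1.000
r ⊕ p = min(1, 0.657 + 0.283) = min(1, 0.940) = 0.940
¬(r ⊕ p) = 1 − 0.940 = 0.060
r ∧ s = min(0.657, 0.166) = 0.166
¬(r ⊕ p) ∨ (r ∧ s) = max(0.060, 0.166) = 0.166
(r ⊕ (p ⊕ (¬q ∨ p))) ∧ (¬(r ⊕ p) ∨ (r ∧ s)) = min(1.000, 0.166) = 0.166
r ∨ ((r ⊕ (p ⊕ (¬q ∨ p))) ∧ (¬(r ⊕ p) ∨ (r ∧ s))) = max(0.657, 0.166) = 0.657
¬(r ∨ ((r ⊕ (p ⊕ (¬q ∨ p))) ∧ (¬(r ⊕ p) ∨ (r ∧ s)))) = 1 − 0.657 = 0.343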